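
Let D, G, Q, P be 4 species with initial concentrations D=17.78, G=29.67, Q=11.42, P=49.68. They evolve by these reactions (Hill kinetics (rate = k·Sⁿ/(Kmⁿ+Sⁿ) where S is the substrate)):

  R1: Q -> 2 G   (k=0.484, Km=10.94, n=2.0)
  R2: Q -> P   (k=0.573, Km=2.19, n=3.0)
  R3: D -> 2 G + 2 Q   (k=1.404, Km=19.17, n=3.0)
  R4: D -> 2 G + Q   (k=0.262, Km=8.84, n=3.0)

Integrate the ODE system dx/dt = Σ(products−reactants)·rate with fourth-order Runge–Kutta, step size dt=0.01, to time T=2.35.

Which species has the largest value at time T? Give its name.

RK4 with dt=0.01: 235 steps to T=2.35. Trajectory (selected grid times):
t=0.00: D=17.78 G=29.67 Q=11.42 P=49.68
t=0.26: D=17.56 G=30.24 Q=11.59 P=49.83
t=0.52: D=17.34 G=30.81 Q=11.75 P=49.98
t=0.78: D=17.13 G=31.38 Q=11.90 P=50.12
t=1.04: D=16.92 G=31.93 Q=12.04 P=50.27
t=1.31: D=16.70 G=32.51 Q=12.18 P=50.43
t=1.57: D=16.50 G=33.05 Q=12.31 P=50.57
t=1.83: D=16.30 G=33.59 Q=12.43 P=50.72
t=2.09: D=16.11 G=34.13 Q=12.55 P=50.87
t=2.35: D=15.91 G=34.65 Q=12.65 P=51.02
At T=2.35: D=15.91 G=34.65 Q=12.65 P=51.02; the largest is P.

Dominant species at T: P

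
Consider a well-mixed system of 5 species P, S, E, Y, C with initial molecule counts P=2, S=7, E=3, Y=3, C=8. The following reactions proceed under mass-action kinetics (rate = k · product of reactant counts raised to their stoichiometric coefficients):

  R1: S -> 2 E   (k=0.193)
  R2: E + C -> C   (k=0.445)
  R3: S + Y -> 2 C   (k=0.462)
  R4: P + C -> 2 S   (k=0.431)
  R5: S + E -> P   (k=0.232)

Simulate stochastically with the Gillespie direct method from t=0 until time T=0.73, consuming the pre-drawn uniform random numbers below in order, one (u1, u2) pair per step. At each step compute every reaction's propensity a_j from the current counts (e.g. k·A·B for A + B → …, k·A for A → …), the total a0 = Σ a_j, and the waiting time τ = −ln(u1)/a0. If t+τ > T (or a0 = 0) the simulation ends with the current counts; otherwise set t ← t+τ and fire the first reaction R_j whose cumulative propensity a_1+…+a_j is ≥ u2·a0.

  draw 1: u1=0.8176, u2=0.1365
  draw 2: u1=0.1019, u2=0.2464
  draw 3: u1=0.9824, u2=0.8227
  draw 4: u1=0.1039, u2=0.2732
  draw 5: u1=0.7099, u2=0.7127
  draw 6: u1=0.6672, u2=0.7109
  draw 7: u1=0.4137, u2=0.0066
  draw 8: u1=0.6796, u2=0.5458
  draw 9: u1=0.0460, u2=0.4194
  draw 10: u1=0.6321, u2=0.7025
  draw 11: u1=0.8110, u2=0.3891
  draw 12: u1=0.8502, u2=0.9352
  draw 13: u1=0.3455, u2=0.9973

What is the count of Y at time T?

t=0.000: P=2 S=7 E=3 Y=3 C=8
Draw 1: a1=1.351, a2=10.680, a3=9.702, a4=6.896, a5=4.872, a0=33.501; τ=−ln(0.8176)/33.501=0.006 → t=0.006; u2·a0=0.1365·33.501=4.573; a1=1.351 < 4.573 ≤ a1+a2=12.031 → R2 fires; P=2 S=7 E=2 Y=3 C=8
Draw 2: a1=1.351, a2=7.120, a3=9.702, a4=6.896, a5=3.248, a0=28.317; τ=−ln(0.1019)/28.317=0.081 → t=0.087; u2·a0=0.2464·28.317=6.977; a1=1.351 < 6.977 ≤ a1+a2=8.471 → R2 fires; P=2 S=7 E=1 Y=3 C=8
Draw 3: a1=1.351, a2=3.560, a3=9.702, a4=6.896, a5=1.624, a0=23.133; τ=−ln(0.9824)/23.133=0.001 → t=0.087; u2·a0=0.8227·23.133=19.032; a1+…+a3=14.613 < 19.032 ≤ a1+…+a4=21.509 → R4 fires; P=1 S=9 E=1 Y=3 C=7
Draw 4: a1=1.737, a2=3.115, a3=12.474, a4=3.017, a5=2.088, a0=22.431; τ=−ln(0.1039)/22.431=0.101 → t=0.188; u2·a0=0.2732·22.431=6.128; a1+a2=4.852 < 6.128 ≤ a1+…+a3=17.326 → R3 fires; P=1 S=8 E=1 Y=2 C=9
Draw 5: a1=1.544, a2=4.005, a3=7.392, a4=3.879, a5=1.856, a0=18.676; τ=−ln(0.7099)/18.676=0.018 → t=0.207; u2·a0=0.7127·18.676=13.310; a1+…+a3=12.941 < 13.310 ≤ a1+…+a4=16.820 → R4 fires; P=0 S=10 E=1 Y=2 C=8
Draw 6: a1=1.930, a2=3.560, a3=9.240, a4=0.000, a5=2.320, a0=17.050; τ=−ln(0.6672)/17.050=0.024 → t=0.230; u2·a0=0.7109·17.050=12.121; a1+a2=5.490 < 12.121 ≤ a1+…+a3=14.730 → R3 fires; P=0 S=9 E=1 Y=1 C=10
Draw 7: a1=1.737, a2=4.450, a3=4.158, a4=0.000, a5=2.088, a0=12.433; τ=−ln(0.4137)/12.433=0.071 → t=0.301; u2·a0=0.0066·12.433=0.082 ≤ a1=1.737 → R1 fires; P=0 S=8 E=3 Y=1 C=10
Draw 8: a1=1.544, a2=13.350, a3=3.696, a4=0.000, a5=5.568, a0=24.158; τ=−ln(0.6796)/24.158=0.016 → t=0.317; u2·a0=0.5458·24.158=13.185; a1=1.544 < 13.185 ≤ a1+a2=14.894 → R2 fires; P=0 S=8 E=2 Y=1 C=10
Draw 9: a1=1.544, a2=8.900, a3=3.696, a4=0.000, a5=3.712, a0=17.852; τ=−ln(0.0460)/17.852=0.172 → t=0.490; u2·a0=0.4194·17.852=7.487; a1=1.544 < 7.487 ≤ a1+a2=10.444 → R2 fires; P=0 S=8 E=1 Y=1 C=10
Draw 10: a1=1.544, a2=4.450, a3=3.696, a4=0.000, a5=1.856, a0=11.546; τ=−ln(0.6321)/11.546=0.040 → t=0.530; u2·a0=0.7025·11.546=8.111; a1+a2=5.994 < 8.111 ≤ a1+…+a3=9.690 → R3 fires; P=0 S=7 E=1 Y=0 C=12
Draw 11: a1=1.351, a2=5.340, a3=0.000, a4=0.000, a5=1.624, a0=8.315; τ=−ln(0.8110)/8.315=0.025 → t=0.555; u2·a0=0.3891·8.315=3.235; a1=1.351 < 3.235 ≤ a1+a2=6.691 → R2 fires; P=0 S=7 E=0 Y=0 C=12
Draw 12: a1=1.351, a2=0.000, a3=0.000, a4=0.000, a5=0.000, a0=1.351; τ=−ln(0.8502)/1.351=0.120 → t=0.675; u2·a0=0.9352·1.351=1.263 ≤ a1=1.351 → R1 fires; P=0 S=6 E=2 Y=0 C=12
Draw 13: a1=1.158, a2=10.680, a3=0.000, a4=0.000, a5=2.784, a0=14.622; τ=−ln(0.3455)/14.622=0.073 → t=0.748 > T=0.73: stop.
Read off Y at T=0.73: 0

Y at T = 0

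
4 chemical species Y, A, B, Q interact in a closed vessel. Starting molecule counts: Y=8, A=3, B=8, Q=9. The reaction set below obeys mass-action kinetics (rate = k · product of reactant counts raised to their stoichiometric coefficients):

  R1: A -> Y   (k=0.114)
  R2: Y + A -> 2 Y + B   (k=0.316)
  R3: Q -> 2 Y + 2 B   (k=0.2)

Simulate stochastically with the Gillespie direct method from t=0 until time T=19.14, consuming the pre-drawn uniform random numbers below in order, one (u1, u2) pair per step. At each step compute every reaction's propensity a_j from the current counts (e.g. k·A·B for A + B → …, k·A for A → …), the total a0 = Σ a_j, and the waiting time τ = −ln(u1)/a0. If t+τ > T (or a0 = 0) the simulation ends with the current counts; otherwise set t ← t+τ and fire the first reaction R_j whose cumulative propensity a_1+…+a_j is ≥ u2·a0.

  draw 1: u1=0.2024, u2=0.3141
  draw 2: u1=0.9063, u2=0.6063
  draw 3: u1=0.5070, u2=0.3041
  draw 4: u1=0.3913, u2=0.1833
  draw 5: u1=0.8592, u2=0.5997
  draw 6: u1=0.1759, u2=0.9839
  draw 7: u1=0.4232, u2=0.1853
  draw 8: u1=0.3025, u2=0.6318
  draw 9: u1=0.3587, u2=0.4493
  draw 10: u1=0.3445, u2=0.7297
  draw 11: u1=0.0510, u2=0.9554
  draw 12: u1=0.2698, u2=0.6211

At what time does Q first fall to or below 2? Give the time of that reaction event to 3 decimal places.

t=0.000: Y=8 A=3 B=8 Q=9
Draw 1: a1=0.342, a2=7.584, a3=1.800, a0=9.726; τ=−ln(0.2024)/9.726=0.164 → t=0.164; u2·a0=0.3141·9.726=3.055; a1=0.342 < 3.055 ≤ a1+a2=7.926 → R2 fires; Y=9 A=2 B=9 Q=9
Draw 2: a1=0.228, a2=5.688, a3=1.800, a0=7.716; τ=−ln(0.9063)/7.716=0.013 → t=0.177; u2·a0=0.6063·7.716=4.678; a1=0.228 < 4.678 ≤ a1+a2=5.916 → R2 fires; Y=10 A=1 B=10 Q=9
Draw 3: a1=0.114, a2=3.160, a3=1.800, a0=5.074; τ=−ln(0.5070)/5.074=0.134 → t=0.311; u2·a0=0.3041·5.074=1.543; a1=0.114 < 1.543 ≤ a1+a2=3.274 → R2 fires; Y=11 A=0 B=11 Q=9
Draw 4: a1=0.000, a2=0.000, a3=1.800, a0=1.800; τ=−ln(0.3913)/1.800=0.521 → t=0.832; u2·a0=0.1833·1.800=0.330; a1+a2=0.000 < 0.330 ≤ a1+…+a3=1.800 → R3 fires; Y=13 A=0 B=13 Q=8
Draw 5: a1=0.000, a2=0.000, a3=1.600, a0=1.600; τ=−ln(0.8592)/1.600=0.095 → t=0.927; u2·a0=0.5997·1.600=0.960; a1+a2=0.000 < 0.960 ≤ a1+…+a3=1.600 → R3 fires; Y=15 A=0 B=15 Q=7
Draw 6: a1=0.000, a2=0.000, a3=1.400, a0=1.400; τ=−ln(0.1759)/1.400=1.241 → t=2.168; u2·a0=0.9839·1.400=1.377; a1+a2=0.000 < 1.377 ≤ a1+…+a3=1.400 → R3 fires; Y=17 A=0 B=17 Q=6
Draw 7: a1=0.000, a2=0.000, a3=1.200, a0=1.200; τ=−ln(0.4232)/1.200=0.717 → t=2.885; u2·a0=0.1853·1.200=0.222; a1+a2=0.000 < 0.222 ≤ a1+…+a3=1.200 → R3 fires; Y=19 A=0 B=19 Q=5
Draw 8: a1=0.000, a2=0.000, a3=1.000, a0=1.000; τ=−ln(0.3025)/1.000=1.196 → t=4.081; u2·a0=0.6318·1.000=0.632; a1+a2=0.000 < 0.632 ≤ a1+…+a3=1.000 → R3 fires; Y=21 A=0 B=21 Q=4
Draw 9: a1=0.000, a2=0.000, a3=0.800, a0=0.800; τ=−ln(0.3587)/0.800=1.282 → t=5.362; u2·a0=0.4493·0.800=0.359; a1+a2=0.000 < 0.359 ≤ a1+…+a3=0.800 → R3 fires; Y=23 A=0 B=23 Q=3
Draw 10: a1=0.000, a2=0.000, a3=0.600, a0=0.600; τ=−ln(0.3445)/0.600=1.776 → t=7.138; u2·a0=0.7297·0.600=0.438; a1+a2=0.000 < 0.438 ≤ a1+…+a3=0.600 → R3 fires; Y=25 A=0 B=25 Q=2
Draw 11: a1=0.000, a2=0.000, a3=0.400, a0=0.400; τ=−ln(0.0510)/0.400=7.440 → t=14.578; u2·a0=0.9554·0.400=0.382; a1+a2=0.000 < 0.382 ≤ a1+…+a3=0.400 → R3 fires; Y=27 A=0 B=27 Q=1
Draw 12: a1=0.000, a2=0.000, a3=0.200, a0=0.200; τ=−ln(0.2698)/0.200=6.550 → t=21.128 > T=19.14: stop.
Q first becomes ≤ 2 when it reaches 2 at the event at t=7.138.

Threshold first reached at t = 7.138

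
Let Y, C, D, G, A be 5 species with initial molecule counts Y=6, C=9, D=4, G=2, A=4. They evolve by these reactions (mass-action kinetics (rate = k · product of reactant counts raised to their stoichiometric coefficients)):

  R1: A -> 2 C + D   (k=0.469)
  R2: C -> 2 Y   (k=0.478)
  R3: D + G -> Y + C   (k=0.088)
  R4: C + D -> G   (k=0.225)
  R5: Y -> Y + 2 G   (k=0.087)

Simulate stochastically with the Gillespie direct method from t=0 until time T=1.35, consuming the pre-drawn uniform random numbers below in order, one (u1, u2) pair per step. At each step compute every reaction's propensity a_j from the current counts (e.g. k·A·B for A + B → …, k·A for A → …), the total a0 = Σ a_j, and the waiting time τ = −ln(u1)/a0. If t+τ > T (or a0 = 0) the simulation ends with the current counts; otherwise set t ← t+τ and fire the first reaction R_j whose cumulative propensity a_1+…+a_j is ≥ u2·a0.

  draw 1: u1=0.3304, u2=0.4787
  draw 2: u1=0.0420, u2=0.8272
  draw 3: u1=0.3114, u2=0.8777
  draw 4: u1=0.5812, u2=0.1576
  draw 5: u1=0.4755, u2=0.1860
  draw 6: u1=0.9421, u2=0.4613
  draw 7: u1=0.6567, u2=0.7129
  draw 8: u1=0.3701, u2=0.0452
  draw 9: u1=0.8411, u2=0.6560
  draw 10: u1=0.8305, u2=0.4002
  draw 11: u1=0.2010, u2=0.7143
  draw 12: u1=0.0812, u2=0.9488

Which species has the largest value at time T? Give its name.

Dominant species at T: Y

t=0.000: Y=6 C=9 D=4 G=2 A=4
Draw 1: a1=1.876, a2=4.302, a3=0.704, a4=8.100, a5=0.522, a0=15.504; τ=−ln(0.3304)/15.504=0.071 → t=0.071; u2·a0=0.4787·15.504=7.422; a1+…+a3=6.882 < 7.422 ≤ a1+…+a4=14.982 → R4 fires; Y=6 C=8 D=3 G=3 A=4
Draw 2: a1=1.876, a2=3.824, a3=0.792, a4=5.400, a5=0.522, a0=12.414; τ=−ln(0.0420)/12.414=0.255 → t=0.327; u2·a0=0.8272·12.414=10.269; a1+…+a3=6.492 < 10.269 ≤ a1+…+a4=11.892 → R4 fires; Y=6 C=7 D=2 G=4 A=4
Draw 3: a1=1.876, a2=3.346, a3=0.704, a4=3.150, a5=0.522, a0=9.598; τ=−ln(0.3114)/9.598=0.122 → t=0.448; u2·a0=0.8777·9.598=8.424; a1+…+a3=5.926 < 8.424 ≤ a1+…+a4=9.076 → R4 fires; Y=6 C=6 D=1 G=5 A=4
Draw 4: a1=1.876, a2=2.868, a3=0.440, a4=1.350, a5=0.522, a0=7.056; τ=−ln(0.5812)/7.056=0.077 → t=0.525; u2·a0=0.1576·7.056=1.112 ≤ a1=1.876 → R1 fires; Y=6 C=8 D=2 G=5 A=3
Draw 5: a1=1.407, a2=3.824, a3=0.880, a4=3.600, a5=0.522, a0=10.233; τ=−ln(0.4755)/10.233=0.073 → t=0.598; u2·a0=0.1860·10.233=1.903; a1=1.407 < 1.903 ≤ a1+a2=5.231 → R2 fires; Y=8 C=7 D=2 G=5 A=3
Draw 6: a1=1.407, a2=3.346, a3=0.880, a4=3.150, a5=0.696, a0=9.479; τ=−ln(0.9421)/9.479=0.006 → t=0.604; u2·a0=0.4613·9.479=4.373; a1=1.407 < 4.373 ≤ a1+a2=4.753 → R2 fires; Y=10 C=6 D=2 G=5 A=3
Draw 7: a1=1.407, a2=2.868, a3=0.880, a4=2.700, a5=0.870, a0=8.725; τ=−ln(0.6567)/8.725=0.048 → t=0.652; u2·a0=0.7129·8.725=6.220; a1+…+a3=5.155 < 6.220 ≤ a1+…+a4=7.855 → R4 fires; Y=10 C=5 D=1 G=6 A=3
Draw 8: a1=1.407, a2=2.390, a3=0.528, a4=1.125, a5=0.870, a0=6.320; τ=−ln(0.3701)/6.320=0.157 → t=0.810; u2·a0=0.0452·6.320=0.286 ≤ a1=1.407 → R1 fires; Y=10 C=7 D=2 G=6 A=2
Draw 9: a1=0.938, a2=3.346, a3=1.056, a4=3.150, a5=0.870, a0=9.360; τ=−ln(0.8411)/9.360=0.018 → t=0.828; u2·a0=0.6560·9.360=6.140; a1+…+a3=5.340 < 6.140 ≤ a1+…+a4=8.490 → R4 fires; Y=10 C=6 D=1 G=7 A=2
Draw 10: a1=0.938, a2=2.868, a3=0.616, a4=1.350, a5=0.870, a0=6.642; τ=−ln(0.8305)/6.642=0.028 → t=0.856; u2·a0=0.4002·6.642=2.658; a1=0.938 < 2.658 ≤ a1+a2=3.806 → R2 fires; Y=12 C=5 D=1 G=7 A=2
Draw 11: a1=0.938, a2=2.390, a3=0.616, a4=1.125, a5=1.044, a0=6.113; τ=−ln(0.2010)/6.113=0.262 → t=1.119; u2·a0=0.7143·6.113=4.367; a1+…+a3=3.944 < 4.367 ≤ a1+…+a4=5.069 → R4 fires; Y=12 C=4 D=0 G=8 A=2
Draw 12: a1=0.938, a2=1.912, a3=0.000, a4=0.000, a5=1.044, a0=3.894; τ=−ln(0.0812)/3.894=0.645 → t=1.763 > T=1.35: stop.
At T=1.35: Y=12 C=4 D=0 G=8 A=2; the largest is Y.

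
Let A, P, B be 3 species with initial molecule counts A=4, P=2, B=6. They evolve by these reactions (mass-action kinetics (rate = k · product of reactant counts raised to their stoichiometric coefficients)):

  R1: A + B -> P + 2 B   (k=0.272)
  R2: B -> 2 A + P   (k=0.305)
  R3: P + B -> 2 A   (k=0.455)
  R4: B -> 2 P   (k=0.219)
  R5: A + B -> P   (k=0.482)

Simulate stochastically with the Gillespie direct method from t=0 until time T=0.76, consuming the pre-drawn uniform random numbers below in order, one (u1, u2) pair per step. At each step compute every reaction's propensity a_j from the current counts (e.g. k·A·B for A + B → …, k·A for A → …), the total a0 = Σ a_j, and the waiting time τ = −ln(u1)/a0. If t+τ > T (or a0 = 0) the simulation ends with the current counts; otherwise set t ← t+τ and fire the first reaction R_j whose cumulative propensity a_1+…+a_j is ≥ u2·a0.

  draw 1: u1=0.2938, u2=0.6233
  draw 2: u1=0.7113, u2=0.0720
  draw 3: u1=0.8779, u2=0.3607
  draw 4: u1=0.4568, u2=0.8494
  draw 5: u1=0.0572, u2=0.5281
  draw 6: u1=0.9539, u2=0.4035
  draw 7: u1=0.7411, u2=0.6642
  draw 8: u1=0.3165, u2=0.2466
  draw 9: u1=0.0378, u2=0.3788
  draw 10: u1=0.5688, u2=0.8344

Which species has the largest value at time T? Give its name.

Dominant species at T: A

t=0.000: A=4 P=2 B=6
Draw 1: a1=6.528, a2=1.830, a3=5.460, a4=1.314, a5=11.568, a0=26.700; τ=−ln(0.2938)/26.700=0.046 → t=0.046; u2·a0=0.6233·26.700=16.642; a1+…+a4=15.132 < 16.642 ≤ a1+…+a5=26.700 → R5 fires; A=3 P=3 B=5
Draw 2: a1=4.080, a2=1.525, a3=6.825, a4=1.095, a5=7.230, a0=20.755; τ=−ln(0.7113)/20.755=0.016 → t=0.062; u2·a0=0.0720·20.755=1.494 ≤ a1=4.080 → R1 fires; A=2 P=4 B=6
Draw 3: a1=3.264, a2=1.830, a3=10.920, a4=1.314, a5=5.784, a0=23.112; τ=−ln(0.8779)/23.112=0.006 → t=0.068; u2·a0=0.3607·23.112=8.336; a1+a2=5.094 < 8.336 ≤ a1+…+a3=16.014 → R3 fires; A=4 P=3 B=5
Draw 4: a1=5.440, a2=1.525, a3=6.825, a4=1.095, a5=9.640, a0=24.525; τ=−ln(0.4568)/24.525=0.032 → t=0.100; u2·a0=0.8494·24.525=20.832; a1+…+a4=14.885 < 20.832 ≤ a1+…+a5=24.525 → R5 fires; A=3 P=4 B=4
Draw 5: a1=3.264, a2=1.220, a3=7.280, a4=0.876, a5=5.784, a0=18.424; τ=−ln(0.0572)/18.424=0.155 → t=0.255; u2·a0=0.5281·18.424=9.730; a1+a2=4.484 < 9.730 ≤ a1+…+a3=11.764 → R3 fires; A=5 P=3 B=3
Draw 6: a1=4.080, a2=0.915, a3=4.095, a4=0.657, a5=7.230, a0=16.977; τ=−ln(0.9539)/16.977=0.003 → t=0.258; u2·a0=0.4035·16.977=6.850; a1+a2=4.995 < 6.850 ≤ a1+…+a3=9.090 → R3 fires; A=7 P=2 B=2
Draw 7: a1=3.808, a2=0.610, a3=1.820, a4=0.438, a5=6.748, a0=13.424; τ=−ln(0.7411)/13.424=0.022 → t=0.280; u2·a0=0.6642·13.424=8.916; a1+…+a4=6.676 < 8.916 ≤ a1+…+a5=13.424 → R5 fires; A=6 P=3 B=1
Draw 8: a1=1.632, a2=0.305, a3=1.365, a4=0.219, a5=2.892, a0=6.413; τ=−ln(0.3165)/6.413=0.179 → t=0.460; u2·a0=0.2466·6.413=1.581 ≤ a1=1.632 → R1 fires; A=5 P=4 B=2
Draw 9: a1=2.720, a2=0.610, a3=3.640, a4=0.438, a5=4.820, a0=12.228; τ=−ln(0.0378)/12.228=0.268 → t=0.728; u2·a0=0.3788·12.228=4.632; a1+a2=3.330 < 4.632 ≤ a1+…+a3=6.970 → R3 fires; A=7 P=3 B=1
Draw 10: a1=1.904, a2=0.305, a3=1.365, a4=0.219, a5=3.374, a0=7.167; τ=−ln(0.5688)/7.167=0.079 → t=0.806 > T=0.76: stop.
At T=0.76: A=7 P=3 B=1; the largest is A.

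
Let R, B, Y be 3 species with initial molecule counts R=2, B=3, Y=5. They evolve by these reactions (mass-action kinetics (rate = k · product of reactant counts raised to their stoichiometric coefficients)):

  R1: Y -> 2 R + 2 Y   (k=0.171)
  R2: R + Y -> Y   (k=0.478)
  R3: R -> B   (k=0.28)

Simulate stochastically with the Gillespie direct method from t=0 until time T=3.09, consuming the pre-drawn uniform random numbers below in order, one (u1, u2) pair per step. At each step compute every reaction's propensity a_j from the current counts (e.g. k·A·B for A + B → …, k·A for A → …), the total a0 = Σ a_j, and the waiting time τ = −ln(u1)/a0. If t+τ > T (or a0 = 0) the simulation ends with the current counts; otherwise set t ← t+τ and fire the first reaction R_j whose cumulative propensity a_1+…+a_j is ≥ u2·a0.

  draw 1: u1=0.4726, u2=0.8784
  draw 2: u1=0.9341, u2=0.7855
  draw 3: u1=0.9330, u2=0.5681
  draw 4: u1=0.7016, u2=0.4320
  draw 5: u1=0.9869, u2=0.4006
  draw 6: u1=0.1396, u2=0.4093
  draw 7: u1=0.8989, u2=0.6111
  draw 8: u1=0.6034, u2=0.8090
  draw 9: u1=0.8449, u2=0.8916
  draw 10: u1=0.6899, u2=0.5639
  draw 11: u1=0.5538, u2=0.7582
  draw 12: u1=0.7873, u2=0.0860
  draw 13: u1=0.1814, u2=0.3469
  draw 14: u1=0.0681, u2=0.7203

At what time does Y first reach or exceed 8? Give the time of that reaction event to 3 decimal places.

t=0.000: R=2 B=3 Y=5
Draw 1: a1=0.855, a2=4.780, a3=0.560, a0=6.195; τ=−ln(0.4726)/6.195=0.121 → t=0.121; u2·a0=0.8784·6.195=5.442; a1=0.855 < 5.442 ≤ a1+a2=5.635 → R2 fires; R=1 B=3 Y=5
Draw 2: a1=0.855, a2=2.390, a3=0.280, a0=3.525; τ=−ln(0.9341)/3.525=0.019 → t=0.140; u2·a0=0.7855·3.525=2.769; a1=0.855 < 2.769 ≤ a1+a2=3.245 → R2 fires; R=0 B=3 Y=5
Draw 3: a1=0.855, a2=0.000, a3=0.000, a0=0.855; τ=−ln(0.9330)/0.855=0.081 → t=0.221; u2·a0=0.5681·0.855=0.486 ≤ a1=0.855 → R1 fires; R=2 B=3 Y=6
Draw 4: a1=1.026, a2=5.736, a3=0.560, a0=7.322; τ=−ln(0.7016)/7.322=0.048 → t=0.270; u2·a0=0.4320·7.322=3.163; a1=1.026 < 3.163 ≤ a1+a2=6.762 → R2 fires; R=1 B=3 Y=6
Draw 5: a1=1.026, a2=2.868, a3=0.280, a0=4.174; τ=−ln(0.9869)/4.174=0.003 → t=0.273; u2·a0=0.4006·4.174=1.672; a1=1.026 < 1.672 ≤ a1+a2=3.894 → R2 fires; R=0 B=3 Y=6
Draw 6: a1=1.026, a2=0.000, a3=0.000, a0=1.026; τ=−ln(0.1396)/1.026=1.919 → t=2.192; u2·a0=0.4093·1.026=0.420 ≤ a1=1.026 → R1 fires; R=2 B=3 Y=7
Draw 7: a1=1.197, a2=6.692, a3=0.560, a0=8.449; τ=−ln(0.8989)/8.449=0.013 → t=2.205; u2·a0=0.6111·8.449=5.163; a1=1.197 < 5.163 ≤ a1+a2=7.889 → R2 fires; R=1 B=3 Y=7
Draw 8: a1=1.197, a2=3.346, a3=0.280, a0=4.823; τ=−ln(0.6034)/4.823=0.105 → t=2.309; u2·a0=0.8090·4.823=3.902; a1=1.197 < 3.902 ≤ a1+a2=4.543 → R2 fires; R=0 B=3 Y=7
Draw 9: a1=1.197, a2=0.000, a3=0.000, a0=1.197; τ=−ln(0.8449)/1.197=0.141 → t=2.450; u2·a0=0.8916·1.197=1.067 ≤ a1=1.197 → R1 fires; R=2 B=3 Y=8
Draw 10: a1=1.368, a2=7.648, a3=0.560, a0=9.576; τ=−ln(0.6899)/9.576=0.039 → t=2.489; u2·a0=0.5639·9.576=5.400; a1=1.368 < 5.400 ≤ a1+a2=9.016 → R2 fires; R=1 B=3 Y=8
Draw 11: a1=1.368, a2=3.824, a3=0.280, a0=5.472; τ=−ln(0.5538)/5.472=0.108 → t=2.597; u2·a0=0.7582·5.472=4.149; a1=1.368 < 4.149 ≤ a1+a2=5.192 → R2 fires; R=0 B=3 Y=8
Draw 12: a1=1.368, a2=0.000, a3=0.000, a0=1.368; τ=−ln(0.7873)/1.368=0.175 → t=2.772; u2·a0=0.0860·1.368=0.118 ≤ a1=1.368 → R1 fires; R=2 B=3 Y=9
Draw 13: a1=1.539, a2=8.604, a3=0.560, a0=10.703; τ=−ln(0.1814)/10.703=0.159 → t=2.931; u2·a0=0.3469·10.703=3.713; a1=1.539 < 3.713 ≤ a1+a2=10.143 → R2 fires; R=1 B=3 Y=9
Draw 14: a1=1.539, a2=4.302, a3=0.280, a0=6.121; τ=−ln(0.0681)/6.121=0.439 → t=3.370 > T=3.09: stop.
Y first becomes ≥ 8 when it reaches 8 at the event at t=2.450.

Threshold first reached at t = 2.450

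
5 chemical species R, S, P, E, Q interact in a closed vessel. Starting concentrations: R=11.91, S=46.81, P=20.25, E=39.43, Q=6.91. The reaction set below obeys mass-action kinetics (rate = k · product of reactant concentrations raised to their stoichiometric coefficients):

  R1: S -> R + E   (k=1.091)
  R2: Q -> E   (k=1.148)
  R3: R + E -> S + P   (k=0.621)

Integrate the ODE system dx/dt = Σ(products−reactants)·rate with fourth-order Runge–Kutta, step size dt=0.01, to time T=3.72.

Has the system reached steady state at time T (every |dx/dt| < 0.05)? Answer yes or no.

RK4 with dt=0.01: 372 steps to T=3.72. Trajectory (selected grid times):
t=0.00: R=11.91 S=46.81 P=20.25 E=39.43 Q=6.91
t=0.41: R=2.98 S=55.74 P=53.69 E=33.09 Q=4.32
t=0.83: R=2.85 S=55.87 P=79.39 E=34.61 Q=2.66
t=1.24: R=2.77 S=55.95 P=104.48 E=35.54 Q=1.66
t=1.65: R=2.73 S=55.99 P=129.56 E=36.12 Q=1.04
t=2.07: R=2.70 S=56.02 P=155.25 E=36.49 Q=0.64
t=2.48: R=2.68 S=56.04 P=180.33 E=36.71 Q=0.40
t=2.89: R=2.67 S=56.05 P=205.41 E=36.85 Q=0.25
t=3.31: R=2.67 S=56.05 P=231.10 E=36.94 Q=0.15
t=3.72: R=2.66 S=56.06 P=256.18 E=37.00 Q=0.10
Rates at T: R1=61.1589, R2=0.1109, R3=61.1663
dx/dt at T (Σ net stoichiometry × rate): R=-0.0075, S=+0.0075, P=+61.1663, E=+0.1034, Q=-0.1109
Largest |dx/dt| is |+61.1663| (P) ≥ 0.05 → not steady.

Steady state at T: no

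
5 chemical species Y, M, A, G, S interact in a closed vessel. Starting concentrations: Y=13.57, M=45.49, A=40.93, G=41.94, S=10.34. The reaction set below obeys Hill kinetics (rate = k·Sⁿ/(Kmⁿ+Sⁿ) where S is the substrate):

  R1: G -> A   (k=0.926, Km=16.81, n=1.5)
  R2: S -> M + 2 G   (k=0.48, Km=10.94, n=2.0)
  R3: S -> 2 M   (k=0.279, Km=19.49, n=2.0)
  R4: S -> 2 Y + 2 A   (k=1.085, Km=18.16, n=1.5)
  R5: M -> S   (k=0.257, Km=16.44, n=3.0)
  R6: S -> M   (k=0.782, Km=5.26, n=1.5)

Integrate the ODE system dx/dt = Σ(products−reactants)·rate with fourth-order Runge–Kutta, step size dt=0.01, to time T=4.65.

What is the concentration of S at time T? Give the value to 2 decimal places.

RK4 with dt=0.01: 465 steps to T=4.65. Trajectory (selected grid times):
t=0.00: Y=13.57 M=45.49 A=40.93 G=41.94 S=10.34
t=0.52: Y=13.90 M=45.83 A=41.64 G=41.79 S=9.86
t=1.03: Y=14.21 M=46.16 A=42.33 G=41.62 S=9.41
t=1.55: Y=14.51 M=46.47 A=43.01 G=41.45 S=8.98
t=2.07: Y=14.79 M=46.76 A=43.68 G=41.26 S=8.56
t=2.58: Y=15.06 M=47.04 A=44.32 G=41.07 S=8.18
t=3.10: Y=15.31 M=47.30 A=44.95 G=40.86 S=7.81
t=3.62: Y=15.55 M=47.56 A=45.57 G=40.64 S=7.46
t=4.13: Y=15.78 M=47.79 A=46.17 G=40.42 S=7.13
t=4.65: Y=15.99 M=48.01 A=46.77 G=40.18 S=6.82
Read off S at T=4.65: 6.82

S at T = 6.82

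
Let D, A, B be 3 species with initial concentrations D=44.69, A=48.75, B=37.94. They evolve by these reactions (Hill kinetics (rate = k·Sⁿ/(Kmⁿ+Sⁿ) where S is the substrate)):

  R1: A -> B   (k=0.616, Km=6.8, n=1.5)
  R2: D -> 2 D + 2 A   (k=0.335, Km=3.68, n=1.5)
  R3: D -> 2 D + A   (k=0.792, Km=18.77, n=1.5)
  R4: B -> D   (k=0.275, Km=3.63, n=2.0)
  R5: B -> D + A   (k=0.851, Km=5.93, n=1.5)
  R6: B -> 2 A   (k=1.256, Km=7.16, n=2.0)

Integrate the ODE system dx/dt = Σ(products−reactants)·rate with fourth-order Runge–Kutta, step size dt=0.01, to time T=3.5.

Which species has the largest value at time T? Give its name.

RK4 with dt=0.01: 350 steps to T=3.5. Trajectory (selected grid times):
t=0.00: D=44.69 A=48.75 B=37.94
t=0.39: D=45.48 A=50.28 B=37.28
t=0.78: D=46.27 A=51.81 B=36.62
t=1.17: D=47.06 A=53.33 B=35.96
t=1.56: D=47.85 A=54.86 B=35.30
t=1.94: D=48.63 A=56.34 B=34.66
t=2.33: D=49.42 A=57.87 B=34.01
t=2.72: D=50.21 A=59.39 B=33.35
t=3.11: D=51.01 A=60.91 B=32.70
t=3.50: D=51.80 A=62.43 B=32.05
At T=3.5: D=51.80 A=62.43 B=32.05; the largest is A.

Dominant species at T: A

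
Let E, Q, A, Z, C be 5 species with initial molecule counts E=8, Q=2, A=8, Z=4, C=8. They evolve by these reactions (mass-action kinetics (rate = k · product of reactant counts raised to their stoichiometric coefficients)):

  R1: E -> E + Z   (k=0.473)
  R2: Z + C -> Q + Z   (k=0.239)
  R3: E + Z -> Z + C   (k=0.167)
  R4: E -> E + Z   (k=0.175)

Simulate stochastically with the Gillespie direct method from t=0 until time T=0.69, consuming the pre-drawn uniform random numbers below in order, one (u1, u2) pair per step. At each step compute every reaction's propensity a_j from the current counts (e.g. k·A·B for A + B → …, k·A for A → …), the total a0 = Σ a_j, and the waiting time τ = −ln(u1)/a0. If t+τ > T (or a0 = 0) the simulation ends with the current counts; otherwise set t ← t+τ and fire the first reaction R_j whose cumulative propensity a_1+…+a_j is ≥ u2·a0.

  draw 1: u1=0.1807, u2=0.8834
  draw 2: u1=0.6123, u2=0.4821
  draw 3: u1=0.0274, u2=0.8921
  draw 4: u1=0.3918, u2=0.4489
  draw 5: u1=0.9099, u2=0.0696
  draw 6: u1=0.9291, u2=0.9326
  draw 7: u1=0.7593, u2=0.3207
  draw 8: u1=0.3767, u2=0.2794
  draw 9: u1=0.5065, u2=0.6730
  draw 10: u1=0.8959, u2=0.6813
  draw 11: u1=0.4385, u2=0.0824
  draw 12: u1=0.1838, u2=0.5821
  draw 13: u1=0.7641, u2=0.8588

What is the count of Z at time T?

Z at T = 6

t=0.000: E=8 Q=2 A=8 Z=4 C=8
Draw 1: a1=3.784, a2=7.648, a3=5.344, a4=1.400, a0=18.176; τ=−ln(0.1807)/18.176=0.094 → t=0.094; u2·a0=0.8834·18.176=16.057; a1+a2=11.432 < 16.057 ≤ a1+…+a3=16.776 → R3 fires; E=7 Q=2 A=8 Z=4 C=9
Draw 2: a1=3.311, a2=8.604, a3=4.676, a4=1.225, a0=17.816; τ=−ln(0.6123)/17.816=0.028 → t=0.122; u2·a0=0.4821·17.816=8.589; a1=3.311 < 8.589 ≤ a1+a2=11.915 → R2 fires; E=7 Q=3 A=8 Z=4 C=8
Draw 3: a1=3.311, a2=7.648, a3=4.676, a4=1.225, a0=16.860; τ=−ln(0.0274)/16.860=0.213 → t=0.335; u2·a0=0.8921·16.860=15.041; a1+a2=10.959 < 15.041 ≤ a1+…+a3=15.635 → R3 fires; E=6 Q=3 A=8 Z=4 C=9
Draw 4: a1=2.838, a2=8.604, a3=4.008, a4=1.050, a0=16.500; τ=−ln(0.3918)/16.500=0.057 → t=0.392; u2·a0=0.4489·16.500=7.407; a1=2.838 < 7.407 ≤ a1+a2=11.442 → R2 fires; E=6 Q=4 A=8 Z=4 C=8
Draw 5: a1=2.838, a2=7.648, a3=4.008, a4=1.050, a0=15.544; τ=−ln(0.9099)/15.544=0.006 → t=0.398; u2·a0=0.0696·15.544=1.082 ≤ a1=2.838 → R1 fires; E=6 Q=4 A=8 Z=5 C=8
Draw 6: a1=2.838, a2=9.560, a3=5.010, a4=1.050, a0=18.458; τ=−ln(0.9291)/18.458=0.004 → t=0.402; u2·a0=0.9326·18.458=17.214; a1+a2=12.398 < 17.214 ≤ a1+…+a3=17.408 → R3 fires; E=5 Q=4 A=8 Z=5 C=9
Draw 7: a1=2.365, a2=10.755, a3=4.175, a4=0.875, a0=18.170; τ=−ln(0.7593)/18.170=0.015 → t=0.417; u2·a0=0.3207·18.170=5.827; a1=2.365 < 5.827 ≤ a1+a2=13.120 → R2 fires; E=5 Q=5 A=8 Z=5 C=8
Draw 8: a1=2.365, a2=9.560, a3=4.175, a4=0.875, a0=16.975; τ=−ln(0.3767)/16.975=0.058 → t=0.475; u2·a0=0.2794·16.975=4.743; a1=2.365 < 4.743 ≤ a1+a2=11.925 → R2 fires; E=5 Q=6 A=8 Z=5 C=7
Draw 9: a1=2.365, a2=8.365, a3=4.175, a4=0.875, a0=15.780; τ=−ln(0.5065)/15.780=0.043 → t=0.518; u2·a0=0.6730·15.780=10.620; a1=2.365 < 10.620 ≤ a1+a2=10.730 → R2 fires; E=5 Q=7 A=8 Z=5 C=6
Draw 10: a1=2.365, a2=7.170, a3=4.175, a4=0.875, a0=14.585; τ=−ln(0.8959)/14.585=0.008 → t=0.525; u2·a0=0.6813·14.585=9.937; a1+a2=9.535 < 9.937 ≤ a1+…+a3=13.710 → R3 fires; E=4 Q=7 A=8 Z=5 C=7
Draw 11: a1=1.892, a2=8.365, a3=3.340, a4=0.700, a0=14.297; τ=−ln(0.4385)/14.297=0.058 → t=0.583; u2·a0=0.0824·14.297=1.178 ≤ a1=1.892 → R1 fires; E=4 Q=7 A=8 Z=6 C=7
Draw 12: a1=1.892, a2=10.038, a3=4.008, a4=0.700, a0=16.638; τ=−ln(0.1838)/16.638=0.102 → t=0.685; u2·a0=0.5821·16.638=9.685; a1=1.892 < 9.685 ≤ a1+a2=11.930 → R2 fires; E=4 Q=8 A=8 Z=6 C=6
Draw 13: a1=1.892, a2=8.604, a3=4.008, a4=0.700, a0=15.204; τ=−ln(0.7641)/15.204=0.018 → t=0.702 > T=0.69: stop.
Read off Z at T=0.69: 6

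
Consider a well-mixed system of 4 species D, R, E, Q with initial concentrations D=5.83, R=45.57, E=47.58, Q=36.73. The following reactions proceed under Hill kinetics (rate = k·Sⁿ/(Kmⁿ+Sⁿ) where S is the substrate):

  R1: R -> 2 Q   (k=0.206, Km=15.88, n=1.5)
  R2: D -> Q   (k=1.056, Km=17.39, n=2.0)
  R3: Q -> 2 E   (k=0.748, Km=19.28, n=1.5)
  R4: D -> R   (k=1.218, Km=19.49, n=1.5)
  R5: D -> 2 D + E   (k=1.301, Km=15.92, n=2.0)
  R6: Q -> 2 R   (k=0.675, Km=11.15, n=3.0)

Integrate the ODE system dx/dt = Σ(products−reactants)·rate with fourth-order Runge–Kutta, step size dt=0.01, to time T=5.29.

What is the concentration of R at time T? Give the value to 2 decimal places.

R at T = 52.41

RK4 with dt=0.01: 529 steps to T=5.29. Trajectory (selected grid times):
t=0.00: D=5.83 R=45.57 E=47.58 Q=36.73
t=0.59: D=5.76 R=46.34 E=48.31 Q=36.29
t=1.18: D=5.69 R=47.11 E=49.03 Q=35.85
t=1.76: D=5.62 R=47.87 E=49.74 Q=35.42
t=2.35: D=5.55 R=48.63 E=50.45 Q=34.98
t=2.94: D=5.48 R=49.40 E=51.15 Q=34.54
t=3.53: D=5.41 R=50.16 E=51.86 Q=34.11
t=4.11: D=5.34 R=50.90 E=52.54 Q=33.68
t=4.70: D=5.28 R=51.65 E=53.23 Q=33.25
t=5.29: D=5.21 R=52.41 E=53.92 Q=32.82
Read off R at T=5.29: 52.41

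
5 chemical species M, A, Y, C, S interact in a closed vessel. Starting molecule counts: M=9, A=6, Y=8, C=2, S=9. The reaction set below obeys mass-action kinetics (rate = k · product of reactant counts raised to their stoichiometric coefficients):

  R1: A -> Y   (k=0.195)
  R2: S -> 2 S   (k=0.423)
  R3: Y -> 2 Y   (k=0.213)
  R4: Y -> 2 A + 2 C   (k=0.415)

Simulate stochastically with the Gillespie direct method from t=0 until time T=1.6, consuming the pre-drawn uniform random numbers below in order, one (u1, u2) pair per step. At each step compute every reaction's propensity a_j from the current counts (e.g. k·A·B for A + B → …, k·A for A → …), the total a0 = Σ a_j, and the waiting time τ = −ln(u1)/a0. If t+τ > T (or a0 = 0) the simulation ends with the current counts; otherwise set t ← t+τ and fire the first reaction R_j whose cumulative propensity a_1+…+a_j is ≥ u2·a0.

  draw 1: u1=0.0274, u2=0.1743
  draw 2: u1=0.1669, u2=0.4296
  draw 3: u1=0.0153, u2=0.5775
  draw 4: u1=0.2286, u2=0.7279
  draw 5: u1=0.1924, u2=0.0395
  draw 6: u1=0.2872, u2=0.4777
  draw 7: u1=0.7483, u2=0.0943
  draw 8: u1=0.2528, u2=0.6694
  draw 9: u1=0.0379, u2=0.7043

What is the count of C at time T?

C at T = 6

t=0.000: M=9 A=6 Y=8 C=2 S=9
Draw 1: a1=1.170, a2=3.807, a3=1.704, a4=3.320, a0=10.001; τ=−ln(0.0274)/10.001=0.360 → t=0.360; u2·a0=0.1743·10.001=1.743; a1=1.170 < 1.743 ≤ a1+a2=4.977 → R2 fires; M=9 A=6 Y=8 C=2 S=10
Draw 2: a1=1.170, a2=4.230, a3=1.704, a4=3.320, a0=10.424; τ=−ln(0.1669)/10.424=0.172 → t=0.531; u2·a0=0.4296·10.424=4.478; a1=1.170 < 4.478 ≤ a1+a2=5.400 → R2 fires; M=9 A=6 Y=8 C=2 S=11
Draw 3: a1=1.170, a2=4.653, a3=1.704, a4=3.320, a0=10.847; τ=−ln(0.0153)/10.847=0.385 → t=0.917; u2·a0=0.5775·10.847=6.264; a1+a2=5.823 < 6.264 ≤ a1+…+a3=7.527 → R3 fires; M=9 A=6 Y=9 C=2 S=11
Draw 4: a1=1.170, a2=4.653, a3=1.917, a4=3.735, a0=11.475; τ=−ln(0.2286)/11.475=0.129 → t=1.045; u2·a0=0.7279·11.475=8.353; a1+…+a3=7.740 < 8.353 ≤ a1+…+a4=11.475 → R4 fires; M=9 A=8 Y=8 C=4 S=11
Draw 5: a1=1.560, a2=4.653, a3=1.704, a4=3.320, a0=11.237; τ=−ln(0.1924)/11.237=0.147 → t=1.192; u2·a0=0.0395·11.237=0.444 ≤ a1=1.560 → R1 fires; M=9 A=7 Y=9 C=4 S=11
Draw 6: a1=1.365, a2=4.653, a3=1.917, a4=3.735, a0=11.670; τ=−ln(0.2872)/11.670=0.107 → t=1.299; u2·a0=0.4777·11.670=5.575; a1=1.365 < 5.575 ≤ a1+a2=6.018 → R2 fires; M=9 A=7 Y=9 C=4 S=12
Draw 7: a1=1.365, a2=5.076, a3=1.917, a4=3.735, a0=12.093; τ=−ln(0.7483)/12.093=0.024 → t=1.323; u2·a0=0.0943·12.093=1.140 ≤ a1=1.365 → R1 fires; M=9 A=6 Y=10 C=4 S=12
Draw 8: a1=1.170, a2=5.076, a3=2.130, a4=4.150, a0=12.526; τ=−ln(0.2528)/12.526=0.110 → t=1.433; u2·a0=0.6694·12.526=8.385; a1+…+a3=8.376 < 8.385 ≤ a1+…+a4=12.526 → R4 fires; M=9 A=8 Y=9 C=6 S=12
Draw 9: a1=1.560, a2=5.076, a3=1.917, a4=3.735, a0=12.288; τ=−ln(0.0379)/12.288=0.266 → t=1.699 > T=1.6: stop.
Read off C at T=1.6: 6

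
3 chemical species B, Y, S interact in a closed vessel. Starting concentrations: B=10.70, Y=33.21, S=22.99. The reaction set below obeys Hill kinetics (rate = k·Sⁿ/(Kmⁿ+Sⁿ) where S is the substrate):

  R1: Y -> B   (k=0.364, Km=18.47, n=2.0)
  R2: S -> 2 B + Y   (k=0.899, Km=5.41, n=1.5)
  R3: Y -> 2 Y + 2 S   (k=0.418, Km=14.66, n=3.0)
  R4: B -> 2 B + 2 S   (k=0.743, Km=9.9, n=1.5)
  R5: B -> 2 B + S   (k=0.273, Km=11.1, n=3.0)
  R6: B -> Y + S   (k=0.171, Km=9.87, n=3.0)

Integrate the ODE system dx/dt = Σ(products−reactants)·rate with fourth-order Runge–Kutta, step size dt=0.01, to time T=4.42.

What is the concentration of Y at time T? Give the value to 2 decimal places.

RK4 with dt=0.01: 442 steps to T=4.42. Trajectory (selected grid times):
t=0.00: B=10.70 Y=33.21 S=22.99
t=0.49: B=11.85 Y=33.71 S=23.49
t=0.98: B=13.01 Y=34.21 S=24.03
t=1.47: B=14.20 Y=34.72 S=24.61
t=1.96: B=15.40 Y=35.24 S=25.22
t=2.46: B=16.65 Y=35.77 S=25.87
t=2.95: B=17.89 Y=36.30 S=26.54
t=3.44: B=19.13 Y=36.82 S=27.22
t=3.93: B=20.40 Y=37.35 S=27.93
t=4.42: B=21.67 Y=37.88 S=28.65
Read off Y at T=4.42: 37.88

Y at T = 37.88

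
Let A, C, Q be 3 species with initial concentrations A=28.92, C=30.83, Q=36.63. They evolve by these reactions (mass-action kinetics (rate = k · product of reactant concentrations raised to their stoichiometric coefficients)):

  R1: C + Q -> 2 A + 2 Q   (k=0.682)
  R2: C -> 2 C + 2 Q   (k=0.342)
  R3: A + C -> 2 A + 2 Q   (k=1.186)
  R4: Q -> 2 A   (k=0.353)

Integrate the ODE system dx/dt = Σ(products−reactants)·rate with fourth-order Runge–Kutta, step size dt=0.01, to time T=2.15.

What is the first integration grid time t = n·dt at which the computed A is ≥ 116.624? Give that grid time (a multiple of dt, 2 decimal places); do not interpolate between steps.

RK4 with dt=0.01: 215 steps to T=2.15. Trajectory (selected grid times):
t=0.00: A=28.92 C=30.83 Q=36.63
t=0.24: A=86.15 C=0.00 Q=79.27
t=0.48: A=99.03 C=0.00 Q=72.83
t=0.72: A=110.86 C=0.00 Q=66.91
t=0.84: A=116.41 C=0.00 Q=64.14
t=0.85: A=116.86 C=0.00 Q=63.91
t=0.96: A=121.73 C=0.00 Q=61.48
t=1.19: A=131.32 C=0.00 Q=56.68
t=1.43: A=140.53 C=0.00 Q=52.08
t=1.67: A=148.99 C=0.00 Q=47.85
t=1.91: A=156.76 C=0.00 Q=43.96
t=2.15: A=163.90 C=0.00 Q=40.39
A(0.84)=116.410 < 116.624 but A(0.85)=116.862 ≥ 116.624, so the first grid time is t=0.85.

Threshold first reached at t = 0.85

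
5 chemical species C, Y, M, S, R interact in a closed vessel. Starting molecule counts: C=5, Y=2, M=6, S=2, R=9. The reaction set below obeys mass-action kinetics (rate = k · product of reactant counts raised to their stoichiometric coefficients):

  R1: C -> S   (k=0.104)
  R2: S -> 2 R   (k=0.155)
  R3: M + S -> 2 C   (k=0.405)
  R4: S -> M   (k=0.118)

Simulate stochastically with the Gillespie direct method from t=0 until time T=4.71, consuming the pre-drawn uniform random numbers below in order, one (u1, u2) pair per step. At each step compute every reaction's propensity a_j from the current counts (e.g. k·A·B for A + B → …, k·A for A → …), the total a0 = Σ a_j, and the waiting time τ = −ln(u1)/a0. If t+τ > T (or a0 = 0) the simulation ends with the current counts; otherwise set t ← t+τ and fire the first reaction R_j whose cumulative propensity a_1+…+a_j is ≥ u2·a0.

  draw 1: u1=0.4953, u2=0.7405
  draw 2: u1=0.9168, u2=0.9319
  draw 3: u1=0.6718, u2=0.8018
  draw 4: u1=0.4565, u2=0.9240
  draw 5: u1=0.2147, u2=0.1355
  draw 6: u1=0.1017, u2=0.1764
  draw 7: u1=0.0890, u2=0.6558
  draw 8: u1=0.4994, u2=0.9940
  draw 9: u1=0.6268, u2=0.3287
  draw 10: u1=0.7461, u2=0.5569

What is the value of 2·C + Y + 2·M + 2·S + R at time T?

Check how each reaction changes W = 2·C + Y + 2·M + 2·S + R (weight of products minus weight of reactants):
R1: C -> S: (2·1) − (2·1) = 2 − 2 = 0
R2: S -> 2 R: (1·2) − (2·1) = 2 − 2 = 0
R3: M + S -> 2 C: (2·2) − (2·1 + 2·1) = 4 − 4 = 0
R4: S -> M: (2·1) − (2·1) = 2 − 2 = 0
Every reaction leaves W unchanged, so W is conserved and no simulation is needed: W(T) = W(0) = 2·5 + 2 + 2·6 + 2·2 + 9 = 37

Value at T = 37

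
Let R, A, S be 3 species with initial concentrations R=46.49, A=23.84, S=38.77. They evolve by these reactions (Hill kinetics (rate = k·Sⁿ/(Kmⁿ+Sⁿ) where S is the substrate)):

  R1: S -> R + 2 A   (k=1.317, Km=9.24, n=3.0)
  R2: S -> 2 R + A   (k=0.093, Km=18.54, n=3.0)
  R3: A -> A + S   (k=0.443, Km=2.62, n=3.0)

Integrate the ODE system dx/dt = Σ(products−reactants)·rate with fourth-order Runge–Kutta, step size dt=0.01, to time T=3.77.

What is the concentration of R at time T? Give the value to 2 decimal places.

R at T = 52.00

RK4 with dt=0.01: 377 steps to T=3.77. Trajectory (selected grid times):
t=0.00: R=46.49 A=23.84 S=38.77
t=0.42: R=47.11 A=24.97 S=38.38
t=0.84: R=47.72 A=26.09 S=37.98
t=1.26: R=48.34 A=27.22 S=37.59
t=1.68: R=48.95 A=28.34 S=37.19
t=2.09: R=49.55 A=29.44 S=36.81
t=2.51: R=50.16 A=30.56 S=36.42
t=2.93: R=50.78 A=31.69 S=36.02
t=3.35: R=51.39 A=32.81 S=35.63
t=3.77: R=52.00 A=33.93 S=35.24
Read off R at T=3.77: 52.00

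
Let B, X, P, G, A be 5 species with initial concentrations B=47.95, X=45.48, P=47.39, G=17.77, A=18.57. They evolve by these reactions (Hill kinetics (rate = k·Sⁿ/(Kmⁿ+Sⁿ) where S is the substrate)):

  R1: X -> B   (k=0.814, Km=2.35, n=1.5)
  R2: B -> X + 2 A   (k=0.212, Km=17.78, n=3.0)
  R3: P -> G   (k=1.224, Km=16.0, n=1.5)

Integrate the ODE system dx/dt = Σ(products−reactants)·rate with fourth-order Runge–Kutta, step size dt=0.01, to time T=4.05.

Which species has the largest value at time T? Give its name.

Dominant species at T: B

RK4 with dt=0.01: 405 steps to T=4.05. Trajectory (selected grid times):
t=0.00: B=47.95 X=45.48 P=47.39 G=17.77 A=18.57
t=0.45: B=48.22 X=45.21 P=46.93 G=18.23 A=18.75
t=0.90: B=48.49 X=44.94 P=46.47 G=18.69 A=18.93
t=1.35: B=48.76 X=44.67 P=46.01 G=19.15 A=19.12
t=1.80: B=49.03 X=44.40 P=45.56 G=19.60 A=19.30
t=2.25: B=49.30 X=44.13 P=45.10 G=20.06 A=19.48
t=2.70: B=49.58 X=43.85 P=44.65 G=20.51 A=19.66
t=3.15: B=49.85 X=43.58 P=44.19 G=20.97 A=19.84
t=3.60: B=50.12 X=43.31 P=43.74 G=21.42 A=20.03
t=4.05: B=50.39 X=43.04 P=43.29 G=21.87 A=20.21
At T=4.05: B=50.39 X=43.04 P=43.29 G=21.87 A=20.21; the largest is B.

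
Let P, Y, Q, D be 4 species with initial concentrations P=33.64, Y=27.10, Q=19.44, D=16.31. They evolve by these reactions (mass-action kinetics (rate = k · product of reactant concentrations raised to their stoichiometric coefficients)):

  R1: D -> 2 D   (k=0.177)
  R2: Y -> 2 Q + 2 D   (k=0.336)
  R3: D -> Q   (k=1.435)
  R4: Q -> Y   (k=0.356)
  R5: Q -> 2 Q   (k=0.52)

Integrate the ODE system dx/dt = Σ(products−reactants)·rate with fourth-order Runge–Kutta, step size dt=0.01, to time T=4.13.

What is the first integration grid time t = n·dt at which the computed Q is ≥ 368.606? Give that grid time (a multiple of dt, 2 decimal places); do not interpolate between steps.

Threshold first reached at t = 3.57

RK4 with dt=0.01: 413 steps to T=4.13. Trajectory (selected grid times):
t=0.00: P=33.64 Y=27.10 Q=19.44 D=16.31
t=0.46: P=33.64 Y=27.80 Q=40.57 D=15.53
t=0.92: P=33.64 Y=31.74 Q=63.84 D=15.68
t=1.38: P=33.64 Y=38.95 Q=91.24 D=17.10
t=1.84: P=33.64 Y=49.75 Q=125.13 D=20.04
t=2.29: P=33.64 Y=64.46 Q=167.34 D=24.64
t=2.75: P=33.64 Y=84.78 Q=223.27 D=31.44
t=3.21: P=33.64 Y=111.98 Q=296.67 D=40.87
t=3.56: P=33.64 Y=138.54 Q=367.80 D=50.24
t=3.57: P=33.64 Y=139.39 Q=370.07 D=50.54
t=3.67: P=33.64 Y=148.15 Q=393.46 D=53.65
t=4.13: P=33.64 Y=196.13 Q=521.39 D=70.75
Q(3.56)=367.805 < 368.606 but Q(3.57)=370.067 ≥ 368.606, so the first grid time is t=3.57.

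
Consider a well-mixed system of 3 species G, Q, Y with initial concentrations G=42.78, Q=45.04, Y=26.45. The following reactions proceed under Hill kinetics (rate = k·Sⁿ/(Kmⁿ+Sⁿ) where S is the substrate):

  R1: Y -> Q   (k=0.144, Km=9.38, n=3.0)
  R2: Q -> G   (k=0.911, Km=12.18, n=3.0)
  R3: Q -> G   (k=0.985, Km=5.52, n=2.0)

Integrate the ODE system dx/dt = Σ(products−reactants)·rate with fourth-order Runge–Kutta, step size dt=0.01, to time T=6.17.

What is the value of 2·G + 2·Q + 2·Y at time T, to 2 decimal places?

Value at T = 228.54

Check how each reaction changes W = 2·G + 2·Q + 2·Y (weight of products minus weight of reactants):
R1: Y -> Q: (2·1) − (2·1) = 2 − 2 = 0
R2: Q -> G: (2·1) − (2·1) = 2 − 2 = 0
R3: Q -> G: (2·1) − (2·1) = 2 − 2 = 0
Every reaction leaves W unchanged, so W is conserved and no simulation is needed: W(T) = W(0) = 2·42.78 + 2·45.04 + 2·26.45 = 228.54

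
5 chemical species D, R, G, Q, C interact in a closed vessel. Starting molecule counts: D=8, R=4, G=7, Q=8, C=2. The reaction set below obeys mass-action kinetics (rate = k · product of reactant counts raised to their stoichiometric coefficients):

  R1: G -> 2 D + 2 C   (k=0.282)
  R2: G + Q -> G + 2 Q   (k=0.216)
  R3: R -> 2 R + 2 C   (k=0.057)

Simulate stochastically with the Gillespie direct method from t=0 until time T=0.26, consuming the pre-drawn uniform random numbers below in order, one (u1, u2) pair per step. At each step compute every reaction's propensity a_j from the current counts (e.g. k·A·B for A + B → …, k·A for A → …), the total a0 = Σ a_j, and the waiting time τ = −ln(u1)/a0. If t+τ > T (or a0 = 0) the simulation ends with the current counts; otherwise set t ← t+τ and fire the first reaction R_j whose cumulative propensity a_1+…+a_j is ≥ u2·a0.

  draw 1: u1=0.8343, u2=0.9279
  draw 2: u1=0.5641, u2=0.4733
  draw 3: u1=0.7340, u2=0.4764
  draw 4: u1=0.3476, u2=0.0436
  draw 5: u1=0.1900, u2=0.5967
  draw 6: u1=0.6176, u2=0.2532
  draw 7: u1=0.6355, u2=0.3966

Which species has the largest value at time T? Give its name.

Dominant species at T: Q

t=0.000: D=8 R=4 G=7 Q=8 C=2
Draw 1: a1=1.974, a2=12.096, a3=0.228, a0=14.298; τ=−ln(0.8343)/14.298=0.013 → t=0.013; u2·a0=0.9279·14.298=13.267; a1=1.974 < 13.267 ≤ a1+a2=14.070 → R2 fires; D=8 R=4 G=7 Q=9 C=2
Draw 2: a1=1.974, a2=13.608, a3=0.228, a0=15.810; τ=−ln(0.5641)/15.810=0.036 → t=0.049; u2·a0=0.4733·15.810=7.483; a1=1.974 < 7.483 ≤ a1+a2=15.582 → R2 fires; D=8 R=4 G=7 Q=10 C=2
Draw 3: a1=1.974, a2=15.120, a3=0.228, a0=17.322; τ=−ln(0.7340)/17.322=0.018 → t=0.067; u2·a0=0.4764·17.322=8.252; a1=1.974 < 8.252 ≤ a1+a2=17.094 → R2 fires; D=8 R=4 G=7 Q=11 C=2
Draw 4: a1=1.974, a2=16.632, a3=0.228, a0=18.834; τ=−ln(0.3476)/18.834=0.056 → t=0.123; u2·a0=0.0436·18.834=0.821 ≤ a1=1.974 → R1 fires; D=10 R=4 G=6 Q=11 C=4
Draw 5: a1=1.692, a2=14.256, a3=0.228, a0=16.176; τ=−ln(0.1900)/16.176=0.103 → t=0.226; u2·a0=0.5967·16.176=9.652; a1=1.692 < 9.652 ≤ a1+a2=15.948 → R2 fires; D=10 R=4 G=6 Q=12 C=4
Draw 6: a1=1.692, a2=15.552, a3=0.228, a0=17.472; τ=−ln(0.6176)/17.472=0.028 → t=0.253; u2·a0=0.2532·17.472=4.424; a1=1.692 < 4.424 ≤ a1+a2=17.244 → R2 fires; D=10 R=4 G=6 Q=13 C=4
Draw 7: a1=1.692, a2=16.848, a3=0.228, a0=18.768; τ=−ln(0.6355)/18.768=0.024 → t=0.277 > T=0.26: stop.
At T=0.26: D=10 R=4 G=6 Q=13 C=4; the largest is Q.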